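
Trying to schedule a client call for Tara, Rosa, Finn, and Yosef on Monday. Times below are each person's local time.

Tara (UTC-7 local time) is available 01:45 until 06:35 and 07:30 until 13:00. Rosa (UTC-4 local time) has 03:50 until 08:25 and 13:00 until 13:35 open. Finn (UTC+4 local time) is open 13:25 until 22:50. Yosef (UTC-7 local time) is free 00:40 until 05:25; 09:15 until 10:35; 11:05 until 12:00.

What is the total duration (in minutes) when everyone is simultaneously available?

215

Tara in UTC: 08:45-13:35, 14:30-20:00 (add 7h to convert from UTC-7).
Rosa in UTC: 07:50-12:25, 17:00-17:35 (add 4h to convert from UTC-4).
Finn in UTC: 09:25-18:50 (subtract 4h to convert from UTC+4).
Yosef in UTC: 07:40-12:25, 16:15-17:35, 18:05-19:00 (add 7h to convert from UTC-7).
Tara ∩ Rosa: 08:45-12:25, 17:00-17:35.
Tara ∩ Rosa ∩ Finn: 09:25-12:25, 17:00-17:35.
Tara ∩ Rosa ∩ Finn ∩ Yosef: 09:25-12:25, 17:00-17:35.
So the common availability across everyone is 09:25-12:25, 17:00-17:35.
Summing the common windows: 180 + 35 = 215 minutes.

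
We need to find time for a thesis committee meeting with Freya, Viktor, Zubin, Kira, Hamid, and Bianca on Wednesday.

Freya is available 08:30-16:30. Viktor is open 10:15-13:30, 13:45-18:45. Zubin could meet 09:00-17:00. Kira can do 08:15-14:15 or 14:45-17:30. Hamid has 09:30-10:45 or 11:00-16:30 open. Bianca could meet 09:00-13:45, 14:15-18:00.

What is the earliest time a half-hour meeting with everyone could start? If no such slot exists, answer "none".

Freya ∩ Viktor: 10:15-13:30, 13:45-16:30.
Freya ∩ Viktor ∩ Zubin: 10:15-13:30, 13:45-16:30.
Freya ∩ Viktor ∩ Zubin ∩ Kira: 10:15-13:30, 13:45-14:15, 14:45-16:30.
Freya ∩ Viktor ∩ Zubin ∩ Kira ∩ Hamid: 10:15-10:45, 11:00-13:30, 13:45-14:15, 14:45-16:30.
Freya ∩ Viktor ∩ Zubin ∩ Kira ∩ Hamid ∩ Bianca: 10:15-10:45, 11:00-13:30, 14:45-16:30.
The first common window of at least 30 minutes is 10:15-10:45, so the earliest start is 10:15.

10:15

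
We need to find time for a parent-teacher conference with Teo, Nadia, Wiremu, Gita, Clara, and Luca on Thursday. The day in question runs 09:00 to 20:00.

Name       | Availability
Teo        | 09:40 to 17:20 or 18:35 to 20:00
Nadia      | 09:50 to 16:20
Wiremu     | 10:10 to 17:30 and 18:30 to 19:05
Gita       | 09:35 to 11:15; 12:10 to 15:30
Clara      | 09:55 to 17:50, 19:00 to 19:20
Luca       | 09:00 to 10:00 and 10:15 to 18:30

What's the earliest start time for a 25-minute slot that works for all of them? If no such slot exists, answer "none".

10:15

Teo ∩ Nadia: 09:50-16:20.
Teo ∩ Nadia ∩ Wiremu: 10:10-16:20.
Teo ∩ Nadia ∩ Wiremu ∩ Gita: 10:10-11:15, 12:10-15:30.
Teo ∩ Nadia ∩ Wiremu ∩ Gita ∩ Clara: 10:10-11:15, 12:10-15:30.
Teo ∩ Nadia ∩ Wiremu ∩ Gita ∩ Clara ∩ Luca: 10:15-11:15, 12:10-15:30.
Those are the intersection windows.
The first common window of at least 25 minutes is 10:15-11:15, so the earliest start is 10:15.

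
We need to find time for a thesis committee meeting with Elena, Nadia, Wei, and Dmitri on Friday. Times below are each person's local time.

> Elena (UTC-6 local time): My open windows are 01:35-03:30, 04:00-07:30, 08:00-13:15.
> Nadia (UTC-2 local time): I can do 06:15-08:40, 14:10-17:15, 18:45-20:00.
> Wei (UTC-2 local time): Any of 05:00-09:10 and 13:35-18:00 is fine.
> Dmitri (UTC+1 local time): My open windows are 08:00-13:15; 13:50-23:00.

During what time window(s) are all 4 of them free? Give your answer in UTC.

Elena in UTC: 07:35-09:30, 10:00-13:30, 14:00-19:15 (add 6h to convert from UTC-6).
Nadia in UTC: 08:15-10:40, 16:10-19:15, 20:45-22:00 (add 2h to convert from UTC-2).
Wei in UTC: 07:00-11:10, 15:35-20:00 (add 2h to convert from UTC-2).
Dmitri in UTC: 07:00-12:15, 12:50-22:00 (subtract 1h to convert from UTC+1).
Elena ∩ Nadia: 08:15-09:30, 10:00-10:40, 16:10-19:15.
Elena ∩ Nadia ∩ Wei: 08:15-09:30, 10:00-10:40, 16:10-19:15.
Elena ∩ Nadia ∩ Wei ∩ Dmitri: 08:15-09:30, 10:00-10:40, 16:10-19:15.

08:15-09:30, 10:00-10:40, 16:10-19:15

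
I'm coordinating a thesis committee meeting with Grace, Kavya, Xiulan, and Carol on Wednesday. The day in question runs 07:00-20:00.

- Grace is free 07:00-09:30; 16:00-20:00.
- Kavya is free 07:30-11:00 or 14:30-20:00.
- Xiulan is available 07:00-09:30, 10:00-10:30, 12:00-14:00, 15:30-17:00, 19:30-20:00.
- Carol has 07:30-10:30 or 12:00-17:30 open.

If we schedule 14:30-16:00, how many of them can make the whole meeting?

Kavya and Carol can make the full 14:30-16:00 slot — that's 2.

2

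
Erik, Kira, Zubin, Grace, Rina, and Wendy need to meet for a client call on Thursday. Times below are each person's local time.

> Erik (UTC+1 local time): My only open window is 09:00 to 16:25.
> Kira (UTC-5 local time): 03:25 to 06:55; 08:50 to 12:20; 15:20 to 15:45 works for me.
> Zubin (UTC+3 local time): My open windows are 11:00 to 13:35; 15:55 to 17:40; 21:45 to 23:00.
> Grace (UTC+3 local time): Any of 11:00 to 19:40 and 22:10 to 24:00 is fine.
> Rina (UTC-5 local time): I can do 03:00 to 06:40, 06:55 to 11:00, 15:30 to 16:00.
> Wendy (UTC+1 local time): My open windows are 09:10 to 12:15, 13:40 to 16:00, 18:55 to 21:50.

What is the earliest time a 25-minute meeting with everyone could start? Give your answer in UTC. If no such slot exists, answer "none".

08:25

Erik in UTC: 08:00-15:25 (subtract 1h to convert from UTC+1).
Kira in UTC: 08:25-11:55, 13:50-17:20, 20:20-20:45 (add 5h to convert from UTC-5).
Zubin in UTC: 08:00-10:35, 12:55-14:40, 18:45-20:00 (subtract 3h to convert from UTC+3).
Grace in UTC: 08:00-16:40, 19:10-21:00 (subtract 3h to convert from UTC+3).
Rina in UTC: 08:00-11:40, 11:55-16:00, 20:30-21:00 (add 5h to convert from UTC-5).
Wendy in UTC: 08:10-11:15, 12:40-15:00, 17:55-20:50 (subtract 1h to convert from UTC+1).
Erik ∩ Kira: 08:25-11:55, 13:50-15:25.
Erik ∩ Kira ∩ Zubin: 08:25-10:35, 13:50-14:40.
Erik ∩ Kira ∩ Zubin ∩ Grace: 08:25-10:35, 13:50-14:40.
Erik ∩ Kira ∩ Zubin ∩ Grace ∩ Rina: 08:25-10:35, 13:50-14:40.
Erik ∩ Kira ∩ Zubin ∩ Grace ∩ Rina ∩ Wendy: 08:25-10:35, 13:50-14:40.
The first common window of at least 25 minutes is 08:25-10:35, so the earliest start is 08:25.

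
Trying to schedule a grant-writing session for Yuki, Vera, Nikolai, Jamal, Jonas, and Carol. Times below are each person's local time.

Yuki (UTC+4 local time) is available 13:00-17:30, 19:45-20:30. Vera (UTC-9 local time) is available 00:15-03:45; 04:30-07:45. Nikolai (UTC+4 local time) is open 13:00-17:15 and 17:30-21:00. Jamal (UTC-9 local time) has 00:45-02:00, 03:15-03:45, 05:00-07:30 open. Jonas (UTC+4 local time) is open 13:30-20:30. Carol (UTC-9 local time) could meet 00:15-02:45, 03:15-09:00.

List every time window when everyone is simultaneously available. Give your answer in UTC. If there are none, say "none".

Yuki in UTC: 09:00-13:30, 15:45-16:30 (subtract 4h to convert from UTC+4).
Vera in UTC: 09:15-12:45, 13:30-16:45 (add 9h to convert from UTC-9).
Nikolai in UTC: 09:00-13:15, 13:30-17:00 (subtract 4h to convert from UTC+4).
Jamal in UTC: 09:45-11:00, 12:15-12:45, 14:00-16:30 (add 9h to convert from UTC-9).
Jonas in UTC: 09:30-16:30 (subtract 4h to convert from UTC+4).
Carol in UTC: 09:15-11:45, 12:15-18:00 (add 9h to convert from UTC-9).
Yuki ∩ Vera: 09:15-12:45, 15:45-16:30.
Yuki ∩ Vera ∩ Nikolai: 09:15-12:45, 15:45-16:30.
Yuki ∩ Vera ∩ Nikolai ∩ Jamal: 09:45-11:00, 12:15-12:45, 15:45-16:30.
Yuki ∩ Vera ∩ Nikolai ∩ Jamal ∩ Jonas: 09:45-11:00, 12:15-12:45, 15:45-16:30.
Yuki ∩ Vera ∩ Nikolai ∩ Jamal ∩ Jonas ∩ Carol: 09:45-11:00, 12:15-12:45, 15:45-16:30.
So the common availability across everyone is 09:45-11:00, 12:15-12:45, 15:45-16:30.

09:45-11:00, 12:15-12:45, 15:45-16:30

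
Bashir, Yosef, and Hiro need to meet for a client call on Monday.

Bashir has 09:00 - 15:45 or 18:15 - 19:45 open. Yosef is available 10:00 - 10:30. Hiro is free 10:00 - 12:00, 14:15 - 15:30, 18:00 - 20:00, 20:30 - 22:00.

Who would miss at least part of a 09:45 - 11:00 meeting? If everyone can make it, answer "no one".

Hiro, Yosef

Bashir: free for 09:45-11:00. Yosef: not fully free for 09:45-11:00. Hiro: not fully free for 09:45-11:00.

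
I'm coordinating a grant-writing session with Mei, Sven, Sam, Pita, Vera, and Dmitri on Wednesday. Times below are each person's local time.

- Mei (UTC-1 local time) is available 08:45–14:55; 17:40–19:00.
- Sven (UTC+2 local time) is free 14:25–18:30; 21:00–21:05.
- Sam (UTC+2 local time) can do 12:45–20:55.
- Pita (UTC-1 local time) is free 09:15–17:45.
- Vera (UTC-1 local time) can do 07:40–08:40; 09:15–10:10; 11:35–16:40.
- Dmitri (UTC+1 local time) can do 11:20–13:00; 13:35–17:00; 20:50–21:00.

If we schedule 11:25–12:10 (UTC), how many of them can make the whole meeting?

Mei in UTC: 09:45-15:55, 18:40-20:00 (add 1h to convert from UTC-1).
Sven in UTC: 12:25-16:30, 19:00-19:05 (subtract 2h to convert from UTC+2).
Sam in UTC: 10:45-18:55 (subtract 2h to convert from UTC+2).
Pita in UTC: 10:15-18:45 (add 1h to convert from UTC-1).
Vera in UTC: 08:40-09:40, 10:15-11:10, 12:35-17:40 (add 1h to convert from UTC-1).
Dmitri in UTC: 10:20-12:00, 12:35-16:00, 19:50-20:00 (subtract 1h to convert from UTC+1).
Mei, Sam, and Pita can make the full 11:25-12:10 slot — that's 3.

3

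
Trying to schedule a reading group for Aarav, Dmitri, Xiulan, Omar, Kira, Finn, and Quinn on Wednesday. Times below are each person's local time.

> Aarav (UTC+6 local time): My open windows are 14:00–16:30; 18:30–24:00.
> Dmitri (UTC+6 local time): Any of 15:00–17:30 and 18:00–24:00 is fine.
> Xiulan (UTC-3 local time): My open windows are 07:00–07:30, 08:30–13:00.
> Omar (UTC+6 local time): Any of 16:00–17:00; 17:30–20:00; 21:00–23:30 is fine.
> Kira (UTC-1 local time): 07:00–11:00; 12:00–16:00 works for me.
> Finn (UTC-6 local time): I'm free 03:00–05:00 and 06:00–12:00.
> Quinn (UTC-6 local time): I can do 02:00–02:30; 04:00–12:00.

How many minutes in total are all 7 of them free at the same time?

150

Aarav in UTC: 08:00-10:30, 12:30-18:00 (subtract 6h to convert from UTC+6).
Dmitri in UTC: 09:00-11:30, 12:00-18:00 (subtract 6h to convert from UTC+6).
Xiulan in UTC: 10:00-10:30, 11:30-16:00 (add 3h to convert from UTC-3).
Omar in UTC: 10:00-11:00, 11:30-14:00, 15:00-17:30 (subtract 6h to convert from UTC+6).
Kira in UTC: 08:00-12:00, 13:00-17:00 (add 1h to convert from UTC-1).
Finn in UTC: 09:00-11:00, 12:00-18:00 (add 6h to convert from UTC-6).
Quinn in UTC: 08:00-08:30, 10:00-18:00 (add 6h to convert from UTC-6).
Aarav ∩ Dmitri: 09:00-10:30, 12:30-18:00.
Aarav ∩ Dmitri ∩ Xiulan: 10:00-10:30, 12:30-16:00.
Aarav ∩ Dmitri ∩ Xiulan ∩ Omar: 10:00-10:30, 12:30-14:00, 15:00-16:00.
Aarav ∩ Dmitri ∩ Xiulan ∩ Omar ∩ Kira: 10:00-10:30, 13:00-14:00, 15:00-16:00.
Aarav ∩ Dmitri ∩ Xiulan ∩ Omar ∩ Kira ∩ Finn: 10:00-10:30, 13:00-14:00, 15:00-16:00.
Aarav ∩ Dmitri ∩ Xiulan ∩ Omar ∩ Kira ∩ Finn ∩ Quinn: 10:00-10:30, 13:00-14:00, 15:00-16:00.
Summing the common windows: 30 + 60 + 60 = 150 minutes.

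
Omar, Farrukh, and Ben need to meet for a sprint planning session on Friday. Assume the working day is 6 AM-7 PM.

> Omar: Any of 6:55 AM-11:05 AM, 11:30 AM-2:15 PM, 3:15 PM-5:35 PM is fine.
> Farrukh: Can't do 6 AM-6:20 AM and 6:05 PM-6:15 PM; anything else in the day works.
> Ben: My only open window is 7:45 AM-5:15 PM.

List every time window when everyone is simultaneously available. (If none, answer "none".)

Omar free: 06:55-11:05, 11:30-14:15, 15:15-17:35.
Farrukh free: 06:20-18:05, 18:15-19:00 (invert busy blocks within the working day).
Ben free: 07:45-17:15.
Omar ∩ Farrukh: 06:55-11:05, 11:30-14:15, 15:15-17:35.
Omar ∩ Farrukh ∩ Ben: 07:45-11:05, 11:30-14:15, 15:15-17:15.
Those are the intersection windows.

07:45-11:05, 11:30-14:15, 15:15-17:15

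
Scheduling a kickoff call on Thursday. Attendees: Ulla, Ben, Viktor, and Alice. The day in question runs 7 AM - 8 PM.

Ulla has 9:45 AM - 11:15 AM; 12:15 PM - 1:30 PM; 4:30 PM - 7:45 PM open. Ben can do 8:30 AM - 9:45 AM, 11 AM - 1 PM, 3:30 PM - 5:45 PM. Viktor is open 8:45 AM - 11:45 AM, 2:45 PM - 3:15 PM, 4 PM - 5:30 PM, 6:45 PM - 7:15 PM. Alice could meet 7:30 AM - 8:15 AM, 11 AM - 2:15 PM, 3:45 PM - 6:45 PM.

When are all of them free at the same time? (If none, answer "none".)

11:00-11:15, 16:30-17:30

Ulla ∩ Ben: 11:00-11:15, 12:15-13:00, 16:30-17:45.
Ulla ∩ Ben ∩ Viktor: 11:00-11:15, 16:30-17:30.
Ulla ∩ Ben ∩ Viktor ∩ Alice: 11:00-11:15, 16:30-17:30.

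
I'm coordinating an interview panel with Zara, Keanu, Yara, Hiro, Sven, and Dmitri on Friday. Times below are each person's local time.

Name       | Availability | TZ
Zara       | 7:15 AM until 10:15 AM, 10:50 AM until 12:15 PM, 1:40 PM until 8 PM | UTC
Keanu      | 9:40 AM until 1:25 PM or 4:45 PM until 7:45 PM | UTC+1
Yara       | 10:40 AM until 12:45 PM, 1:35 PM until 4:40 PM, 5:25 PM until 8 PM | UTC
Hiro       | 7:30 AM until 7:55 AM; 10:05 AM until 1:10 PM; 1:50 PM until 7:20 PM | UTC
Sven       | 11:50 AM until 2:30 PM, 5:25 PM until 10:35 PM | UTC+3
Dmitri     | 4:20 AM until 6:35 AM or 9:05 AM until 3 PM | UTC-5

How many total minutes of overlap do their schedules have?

175

Zara in UTC: 07:15-10:15, 10:50-12:15, 13:40-20:00.
Keanu in UTC: 08:40-12:25, 15:45-18:45 (subtract 1h to convert from UTC+1).
Yara in UTC: 10:40-12:45, 13:35-16:40, 17:25-20:00.
Hiro in UTC: 07:30-07:55, 10:05-13:10, 13:50-19:20.
Sven in UTC: 08:50-11:30, 14:25-19:35 (subtract 3h to convert from UTC+3).
Dmitri in UTC: 09:20-11:35, 14:05-20:00 (add 5h to convert from UTC-5).
Zara ∩ Keanu: 08:40-10:15, 10:50-12:15, 15:45-18:45.
Zara ∩ Keanu ∩ Yara: 10:50-12:15, 15:45-16:40, 17:25-18:45.
Zara ∩ Keanu ∩ Yara ∩ Hiro: 10:50-12:15, 15:45-16:40, 17:25-18:45.
Zara ∩ Keanu ∩ Yara ∩ Hiro ∩ Sven: 10:50-11:30, 15:45-16:40, 17:25-18:45.
Zara ∩ Keanu ∩ Yara ∩ Hiro ∩ Sven ∩ Dmitri: 10:50-11:30, 15:45-16:40, 17:25-18:45.
Those are the intersection windows.
Summing the common windows: 40 + 55 + 80 = 175 minutes.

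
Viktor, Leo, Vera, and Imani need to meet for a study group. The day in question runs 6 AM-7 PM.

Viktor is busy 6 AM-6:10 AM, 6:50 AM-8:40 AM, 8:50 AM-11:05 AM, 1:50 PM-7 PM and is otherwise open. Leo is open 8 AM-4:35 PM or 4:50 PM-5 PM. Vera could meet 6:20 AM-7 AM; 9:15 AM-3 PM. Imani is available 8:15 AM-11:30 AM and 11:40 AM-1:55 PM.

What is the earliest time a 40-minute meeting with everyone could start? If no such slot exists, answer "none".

11:40

Viktor free: 06:10-06:50, 08:40-08:50, 11:05-13:50 (invert busy blocks within the working day).
Leo free: 08:00-16:35, 16:50-17:00.
Vera free: 06:20-07:00, 09:15-15:00.
Imani free: 08:15-11:30, 11:40-13:55.
Viktor ∩ Leo: 08:40-08:50, 11:05-13:50.
Viktor ∩ Leo ∩ Vera: 11:05-13:50.
Viktor ∩ Leo ∩ Vera ∩ Imani: 11:05-11:30, 11:40-13:50.
The first common window of at least 40 minutes is 11:40-13:50, so the earliest start is 11:40.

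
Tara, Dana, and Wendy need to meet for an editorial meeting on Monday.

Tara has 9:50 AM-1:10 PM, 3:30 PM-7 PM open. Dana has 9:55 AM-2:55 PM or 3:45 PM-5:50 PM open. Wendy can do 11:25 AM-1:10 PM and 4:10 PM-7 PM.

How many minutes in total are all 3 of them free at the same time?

205

Tara ∩ Dana: 09:55-13:10, 15:45-17:50.
Tara ∩ Dana ∩ Wendy: 11:25-13:10, 16:10-17:50.
Summing the common windows: 105 + 100 = 205 minutes.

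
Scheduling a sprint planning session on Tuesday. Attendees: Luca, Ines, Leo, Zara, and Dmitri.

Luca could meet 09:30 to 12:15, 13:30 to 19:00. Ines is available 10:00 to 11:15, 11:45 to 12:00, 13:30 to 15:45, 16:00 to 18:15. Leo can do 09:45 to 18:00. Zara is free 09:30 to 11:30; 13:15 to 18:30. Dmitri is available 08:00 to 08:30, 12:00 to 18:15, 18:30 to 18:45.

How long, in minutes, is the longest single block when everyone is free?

Luca ∩ Ines: 10:00-11:15, 11:45-12:00, 13:30-15:45, 16:00-18:15.
Luca ∩ Ines ∩ Leo: 10:00-11:15, 11:45-12:00, 13:30-15:45, 16:00-18:00.
Luca ∩ Ines ∩ Leo ∩ Zara: 10:00-11:15, 13:30-15:45, 16:00-18:00.
Luca ∩ Ines ∩ Leo ∩ Zara ∩ Dmitri: 13:30-15:45, 16:00-18:00.
So the common availability across everyone is 13:30-15:45, 16:00-18:00.
The longest is 13:30-15:45 at 135 minutes.

135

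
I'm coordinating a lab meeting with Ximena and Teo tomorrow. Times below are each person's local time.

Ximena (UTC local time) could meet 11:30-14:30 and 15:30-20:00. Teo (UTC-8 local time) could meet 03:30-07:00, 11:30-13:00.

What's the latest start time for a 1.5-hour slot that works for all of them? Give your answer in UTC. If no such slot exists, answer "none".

Ximena in UTC: 11:30-14:30, 15:30-20:00.
Teo in UTC: 11:30-15:00, 19:30-21:00 (add 8h to convert from UTC-8).
Ximena ∩ Teo: 11:30-14:30, 19:30-20:00.
So the common availability across everyone is 11:30-14:30, 19:30-20:00.
The last common window of at least 90 minutes is 11:30-14:30; a 90-minute meeting can start as late as 13:00 and still end by 14:30.

13:00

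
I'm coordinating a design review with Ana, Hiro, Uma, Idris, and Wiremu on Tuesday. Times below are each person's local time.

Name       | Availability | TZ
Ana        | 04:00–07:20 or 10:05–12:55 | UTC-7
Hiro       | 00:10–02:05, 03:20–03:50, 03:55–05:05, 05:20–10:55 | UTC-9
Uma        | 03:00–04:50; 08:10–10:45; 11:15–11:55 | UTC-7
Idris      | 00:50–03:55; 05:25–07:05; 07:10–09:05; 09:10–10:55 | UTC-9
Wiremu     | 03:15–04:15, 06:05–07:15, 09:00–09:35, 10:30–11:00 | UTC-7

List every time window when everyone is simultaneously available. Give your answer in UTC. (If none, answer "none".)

11:00-11:05, 17:30-17:45

Ana in UTC: 11:00-14:20, 17:05-19:55 (add 7h to convert from UTC-7).
Hiro in UTC: 09:10-11:05, 12:20-12:50, 12:55-14:05, 14:20-19:55 (add 9h to convert from UTC-9).
Uma in UTC: 10:00-11:50, 15:10-17:45, 18:15-18:55 (add 7h to convert from UTC-7).
Idris in UTC: 09:50-12:55, 14:25-16:05, 16:10-18:05, 18:10-19:55 (add 9h to convert from UTC-9).
Wiremu in UTC: 10:15-11:15, 13:05-14:15, 16:00-16:35, 17:30-18:00 (add 7h to convert from UTC-7).
Ana ∩ Hiro: 11:00-11:05, 12:20-12:50, 12:55-14:05, 17:05-19:55.
Ana ∩ Hiro ∩ Uma: 11:00-11:05, 17:05-17:45, 18:15-18:55.
Ana ∩ Hiro ∩ Uma ∩ Idris: 11:00-11:05, 17:05-17:45, 18:15-18:55.
Ana ∩ Hiro ∩ Uma ∩ Idris ∩ Wiremu: 11:00-11:05, 17:30-17:45.
So the common availability across everyone is 11:00-11:05, 17:30-17:45.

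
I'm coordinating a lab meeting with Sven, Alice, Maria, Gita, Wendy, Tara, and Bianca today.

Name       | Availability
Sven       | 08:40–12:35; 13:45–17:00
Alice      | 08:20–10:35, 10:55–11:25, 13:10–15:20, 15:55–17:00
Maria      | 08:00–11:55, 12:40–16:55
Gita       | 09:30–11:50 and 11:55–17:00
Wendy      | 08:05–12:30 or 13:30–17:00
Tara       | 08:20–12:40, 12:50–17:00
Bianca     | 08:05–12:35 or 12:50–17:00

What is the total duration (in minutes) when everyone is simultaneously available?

Sven ∩ Alice: 08:40-10:35, 10:55-11:25, 13:45-15:20, 15:55-17:00.
Sven ∩ Alice ∩ Maria: 08:40-10:35, 10:55-11:25, 13:45-15:20, 15:55-16:55.
Sven ∩ Alice ∩ Maria ∩ Gita: 09:30-10:35, 10:55-11:25, 13:45-15:20, 15:55-16:55.
Sven ∩ Alice ∩ Maria ∩ Gita ∩ Wendy: 09:30-10:35, 10:55-11:25, 13:45-15:20, 15:55-16:55.
Sven ∩ Alice ∩ Maria ∩ Gita ∩ Wendy ∩ Tara: 09:30-10:35, 10:55-11:25, 13:45-15:20, 15:55-16:55.
Sven ∩ Alice ∩ Maria ∩ Gita ∩ Wendy ∩ Tara ∩ Bianca: 09:30-10:35, 10:55-11:25, 13:45-15:20, 15:55-16:55.
Those are the intersection windows.
Summing the common windows: 65 + 30 + 95 + 60 = 250 minutes.

250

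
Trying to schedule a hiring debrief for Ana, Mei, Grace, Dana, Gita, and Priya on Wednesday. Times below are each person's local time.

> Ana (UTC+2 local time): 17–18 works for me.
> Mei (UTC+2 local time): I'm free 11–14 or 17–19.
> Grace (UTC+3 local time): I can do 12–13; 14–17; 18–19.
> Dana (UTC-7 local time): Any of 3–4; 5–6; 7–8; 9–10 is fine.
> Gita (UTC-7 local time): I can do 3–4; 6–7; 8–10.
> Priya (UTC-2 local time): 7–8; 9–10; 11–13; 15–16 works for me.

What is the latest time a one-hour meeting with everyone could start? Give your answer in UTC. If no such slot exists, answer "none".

Ana in UTC: 15:00-16:00 (subtract 2h to convert from UTC+2).
Mei in UTC: 09:00-12:00, 15:00-17:00 (subtract 2h to convert from UTC+2).
Grace in UTC: 09:00-10:00, 11:00-14:00, 15:00-16:00 (subtract 3h to convert from UTC+3).
Dana in UTC: 10:00-11:00, 12:00-13:00, 14:00-15:00, 16:00-17:00 (add 7h to convert from UTC-7).
Gita in UTC: 10:00-11:00, 13:00-14:00, 15:00-17:00 (add 7h to convert from UTC-7).
Priya in UTC: 09:00-10:00, 11:00-12:00, 13:00-15:00, 17:00-18:00 (add 2h to convert from UTC-2).
Ana ∩ Mei: 15:00-16:00.
Ana ∩ Mei ∩ Grace: 15:00-16:00.
Ana ∩ Mei ∩ Grace ∩ Dana: ∅.
Ana ∩ Mei ∩ Grace ∩ Dana ∩ Gita: ∅.
Ana ∩ Mei ∩ Grace ∩ Dana ∩ Gita ∩ Priya: ∅.
There is no time when everyone is free.
No common window is at least 60 minutes long.

none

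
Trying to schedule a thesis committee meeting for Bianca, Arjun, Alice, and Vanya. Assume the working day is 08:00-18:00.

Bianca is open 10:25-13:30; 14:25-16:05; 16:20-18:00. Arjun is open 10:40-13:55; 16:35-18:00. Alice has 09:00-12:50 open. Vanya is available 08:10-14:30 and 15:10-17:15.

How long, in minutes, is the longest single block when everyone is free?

130

Bianca ∩ Arjun: 10:40-13:30, 16:35-18:00.
Bianca ∩ Arjun ∩ Alice: 10:40-12:50.
Bianca ∩ Arjun ∩ Alice ∩ Vanya: 10:40-12:50.
So the common availability across everyone is 10:40-12:50.
The longest is 10:40-12:50 at 130 minutes.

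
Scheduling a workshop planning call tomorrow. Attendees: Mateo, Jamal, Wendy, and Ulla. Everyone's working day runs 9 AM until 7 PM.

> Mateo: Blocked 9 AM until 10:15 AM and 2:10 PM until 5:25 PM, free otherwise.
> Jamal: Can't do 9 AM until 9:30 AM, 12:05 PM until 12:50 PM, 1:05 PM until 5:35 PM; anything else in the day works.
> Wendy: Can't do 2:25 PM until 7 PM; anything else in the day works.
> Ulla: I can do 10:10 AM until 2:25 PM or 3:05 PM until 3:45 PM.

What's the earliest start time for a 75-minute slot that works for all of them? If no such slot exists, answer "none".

10:15

Mateo free: 10:15-14:10, 17:25-19:00 (invert busy blocks within the working day).
Jamal free: 09:30-12:05, 12:50-13:05, 17:35-19:00 (invert busy blocks within the working day).
Wendy free: 09:00-14:25 (invert busy blocks within the working day).
Ulla free: 10:10-14:25, 15:05-15:45.
Mateo ∩ Jamal: 10:15-12:05, 12:50-13:05, 17:35-19:00.
Mateo ∩ Jamal ∩ Wendy: 10:15-12:05, 12:50-13:05.
Mateo ∩ Jamal ∩ Wendy ∩ Ulla: 10:15-12:05, 12:50-13:05.
So the common availability across everyone is 10:15-12:05, 12:50-13:05.
The first common window of at least 75 minutes is 10:15-12:05, so the earliest start is 10:15.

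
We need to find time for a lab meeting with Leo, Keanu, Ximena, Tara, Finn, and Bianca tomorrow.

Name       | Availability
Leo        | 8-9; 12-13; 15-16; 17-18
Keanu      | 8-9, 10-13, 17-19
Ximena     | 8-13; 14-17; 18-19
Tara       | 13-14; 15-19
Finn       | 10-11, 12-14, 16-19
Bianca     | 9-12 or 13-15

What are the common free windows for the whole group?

Leo ∩ Keanu: 08:00-09:00, 12:00-13:00, 17:00-18:00.
Leo ∩ Keanu ∩ Ximena: 08:00-09:00, 12:00-13:00.
Leo ∩ Keanu ∩ Ximena ∩ Tara: ∅.
Leo ∩ Keanu ∩ Ximena ∩ Tara ∩ Finn: ∅.
Leo ∩ Keanu ∩ Ximena ∩ Tara ∩ Finn ∩ Bianca: ∅.
There is no time when everyone is free.

none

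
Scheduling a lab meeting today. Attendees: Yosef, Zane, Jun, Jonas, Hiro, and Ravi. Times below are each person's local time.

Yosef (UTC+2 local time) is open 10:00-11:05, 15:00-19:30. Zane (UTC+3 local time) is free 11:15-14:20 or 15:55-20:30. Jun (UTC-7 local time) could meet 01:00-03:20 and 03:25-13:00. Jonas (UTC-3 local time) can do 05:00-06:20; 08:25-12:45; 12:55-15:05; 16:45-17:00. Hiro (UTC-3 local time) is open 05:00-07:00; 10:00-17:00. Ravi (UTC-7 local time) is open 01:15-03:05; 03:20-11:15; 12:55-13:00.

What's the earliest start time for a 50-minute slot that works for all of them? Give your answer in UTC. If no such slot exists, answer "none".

Yosef in UTC: 08:00-09:05, 13:00-17:30 (subtract 2h to convert from UTC+2).
Zane in UTC: 08:15-11:20, 12:55-17:30 (subtract 3h to convert from UTC+3).
Jun in UTC: 08:00-10:20, 10:25-20:00 (add 7h to convert from UTC-7).
Jonas in UTC: 08:00-09:20, 11:25-15:45, 15:55-18:05, 19:45-20:00 (add 3h to convert from UTC-3).
Hiro in UTC: 08:00-10:00, 13:00-20:00 (add 3h to convert from UTC-3).
Ravi in UTC: 08:15-10:05, 10:20-18:15, 19:55-20:00 (add 7h to convert from UTC-7).
Yosef ∩ Zane: 08:15-09:05, 13:00-17:30.
Yosef ∩ Zane ∩ Jun: 08:15-09:05, 13:00-17:30.
Yosef ∩ Zane ∩ Jun ∩ Jonas: 08:15-09:05, 13:00-15:45, 15:55-17:30.
Yosef ∩ Zane ∩ Jun ∩ Jonas ∩ Hiro: 08:15-09:05, 13:00-15:45, 15:55-17:30.
Yosef ∩ Zane ∩ Jun ∩ Jonas ∩ Hiro ∩ Ravi: 08:15-09:05, 13:00-15:45, 15:55-17:30.
So the common availability across everyone is 08:15-09:05, 13:00-15:45, 15:55-17:30.
The first common window of at least 50 minutes is 08:15-09:05, so the earliest start is 08:15.

08:15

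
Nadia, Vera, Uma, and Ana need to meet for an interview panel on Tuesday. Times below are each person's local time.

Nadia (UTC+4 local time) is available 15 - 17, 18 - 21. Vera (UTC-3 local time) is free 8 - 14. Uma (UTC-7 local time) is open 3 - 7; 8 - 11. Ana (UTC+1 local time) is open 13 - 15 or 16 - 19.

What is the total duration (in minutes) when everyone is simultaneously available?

180

Nadia in UTC: 11:00-13:00, 14:00-17:00 (subtract 4h to convert from UTC+4).
Vera in UTC: 11:00-17:00 (add 3h to convert from UTC-3).
Uma in UTC: 10:00-14:00, 15:00-18:00 (add 7h to convert from UTC-7).
Ana in UTC: 12:00-14:00, 15:00-18:00 (subtract 1h to convert from UTC+1).
Nadia ∩ Vera: 11:00-13:00, 14:00-17:00.
Nadia ∩ Vera ∩ Uma: 11:00-13:00, 15:00-17:00.
Nadia ∩ Vera ∩ Uma ∩ Ana: 12:00-13:00, 15:00-17:00.
Summing the common windows: 60 + 120 = 180 minutes.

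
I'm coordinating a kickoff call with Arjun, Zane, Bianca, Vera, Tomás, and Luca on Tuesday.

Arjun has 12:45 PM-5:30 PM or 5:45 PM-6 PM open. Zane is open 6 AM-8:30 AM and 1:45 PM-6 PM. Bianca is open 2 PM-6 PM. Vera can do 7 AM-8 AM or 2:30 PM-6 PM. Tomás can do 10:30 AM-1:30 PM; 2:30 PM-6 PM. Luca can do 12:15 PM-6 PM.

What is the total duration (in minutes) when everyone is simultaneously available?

195

Arjun ∩ Zane: 13:45-17:30, 17:45-18:00.
Arjun ∩ Zane ∩ Bianca: 14:00-17:30, 17:45-18:00.
Arjun ∩ Zane ∩ Bianca ∩ Vera: 14:30-17:30, 17:45-18:00.
Arjun ∩ Zane ∩ Bianca ∩ Vera ∩ Tomás: 14:30-17:30, 17:45-18:00.
Arjun ∩ Zane ∩ Bianca ∩ Vera ∩ Tomás ∩ Luca: 14:30-17:30, 17:45-18:00.
Summing the common windows: 180 + 15 = 195 minutes.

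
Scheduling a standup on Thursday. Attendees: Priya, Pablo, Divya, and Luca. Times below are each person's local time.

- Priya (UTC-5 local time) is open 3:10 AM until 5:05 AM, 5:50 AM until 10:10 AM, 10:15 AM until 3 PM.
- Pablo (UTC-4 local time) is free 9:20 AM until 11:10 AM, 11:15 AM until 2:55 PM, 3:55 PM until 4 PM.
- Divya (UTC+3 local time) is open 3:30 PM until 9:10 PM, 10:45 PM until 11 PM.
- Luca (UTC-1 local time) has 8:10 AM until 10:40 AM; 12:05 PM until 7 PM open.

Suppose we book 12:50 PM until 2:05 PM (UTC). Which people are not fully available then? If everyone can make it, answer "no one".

Luca, Pablo

Priya in UTC: 08:10-10:05, 10:50-15:10, 15:15-20:00 (add 5h to convert from UTC-5).
Pablo in UTC: 13:20-15:10, 15:15-18:55, 19:55-20:00 (add 4h to convert from UTC-4).
Divya in UTC: 12:30-18:10, 19:45-20:00 (subtract 3h to convert from UTC+3).
Luca in UTC: 09:10-11:40, 13:05-20:00 (add 1h to convert from UTC-1).
Priya: free for 12:50-14:05. Pablo: not fully free for 12:50-14:05. Divya: free for 12:50-14:05. Luca: not fully free for 12:50-14:05.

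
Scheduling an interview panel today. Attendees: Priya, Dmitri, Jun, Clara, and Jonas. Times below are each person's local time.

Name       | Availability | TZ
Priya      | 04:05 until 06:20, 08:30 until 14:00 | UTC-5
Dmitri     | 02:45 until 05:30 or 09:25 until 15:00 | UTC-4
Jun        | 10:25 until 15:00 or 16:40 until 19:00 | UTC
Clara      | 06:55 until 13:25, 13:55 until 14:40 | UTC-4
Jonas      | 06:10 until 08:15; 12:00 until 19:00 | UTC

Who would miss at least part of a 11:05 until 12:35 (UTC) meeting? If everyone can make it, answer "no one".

Dmitri, Jonas, Priya

Priya in UTC: 09:05-11:20, 13:30-19:00 (add 5h to convert from UTC-5).
Dmitri in UTC: 06:45-09:30, 13:25-19:00 (add 4h to convert from UTC-4).
Jun in UTC: 10:25-15:00, 16:40-19:00.
Clara in UTC: 10:55-17:25, 17:55-18:40 (add 4h to convert from UTC-4).
Jonas in UTC: 06:10-08:15, 12:00-19:00.
Priya: not fully free for 11:05-12:35. Dmitri: not fully free for 11:05-12:35. Jun: free for 11:05-12:35. Clara: free for 11:05-12:35. Jonas: not fully free for 11:05-12:35.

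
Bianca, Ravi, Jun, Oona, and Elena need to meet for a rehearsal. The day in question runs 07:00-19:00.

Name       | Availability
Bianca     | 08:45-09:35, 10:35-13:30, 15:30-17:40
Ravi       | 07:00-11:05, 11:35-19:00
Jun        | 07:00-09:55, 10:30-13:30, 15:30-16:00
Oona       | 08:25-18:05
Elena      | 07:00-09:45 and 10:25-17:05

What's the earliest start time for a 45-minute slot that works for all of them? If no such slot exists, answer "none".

Bianca ∩ Ravi: 08:45-09:35, 10:35-11:05, 11:35-13:30, 15:30-17:40.
Bianca ∩ Ravi ∩ Jun: 08:45-09:35, 10:35-11:05, 11:35-13:30, 15:30-16:00.
Bianca ∩ Ravi ∩ Jun ∩ Oona: 08:45-09:35, 10:35-11:05, 11:35-13:30, 15:30-16:00.
Bianca ∩ Ravi ∩ Jun ∩ Oona ∩ Elena: 08:45-09:35, 10:35-11:05, 11:35-13:30, 15:30-16:00.
The first common window of at least 45 minutes is 08:45-09:35, so the earliest start is 08:45.

08:45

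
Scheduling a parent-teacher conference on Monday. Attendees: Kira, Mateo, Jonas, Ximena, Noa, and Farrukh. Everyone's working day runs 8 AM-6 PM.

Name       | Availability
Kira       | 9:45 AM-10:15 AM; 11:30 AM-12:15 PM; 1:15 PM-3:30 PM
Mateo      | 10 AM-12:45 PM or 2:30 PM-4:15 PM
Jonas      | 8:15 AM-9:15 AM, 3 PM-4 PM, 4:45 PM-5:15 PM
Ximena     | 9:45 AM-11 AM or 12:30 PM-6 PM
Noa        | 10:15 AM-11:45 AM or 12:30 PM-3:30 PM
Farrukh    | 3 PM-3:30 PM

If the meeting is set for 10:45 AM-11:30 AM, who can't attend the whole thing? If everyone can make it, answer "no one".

Farrukh, Jonas, Kira, Ximena

Kira: not fully free for 10:45-11:30. Mateo: free for 10:45-11:30. Jonas: not fully free for 10:45-11:30. Ximena: not fully free for 10:45-11:30. Noa: free for 10:45-11:30. Farrukh: not fully free for 10:45-11:30.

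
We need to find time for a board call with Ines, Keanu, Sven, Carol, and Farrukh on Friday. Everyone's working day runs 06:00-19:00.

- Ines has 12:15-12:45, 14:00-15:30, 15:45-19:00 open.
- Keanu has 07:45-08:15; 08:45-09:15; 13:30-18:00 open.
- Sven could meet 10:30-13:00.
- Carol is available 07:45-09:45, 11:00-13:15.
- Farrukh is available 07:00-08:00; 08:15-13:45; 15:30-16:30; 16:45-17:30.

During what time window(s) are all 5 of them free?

Ines ∩ Keanu: 14:00-15:30, 15:45-18:00.
Ines ∩ Keanu ∩ Sven: ∅.
Ines ∩ Keanu ∩ Sven ∩ Carol: ∅.
Ines ∩ Keanu ∩ Sven ∩ Carol ∩ Farrukh: ∅.
There is no time when everyone is free.

none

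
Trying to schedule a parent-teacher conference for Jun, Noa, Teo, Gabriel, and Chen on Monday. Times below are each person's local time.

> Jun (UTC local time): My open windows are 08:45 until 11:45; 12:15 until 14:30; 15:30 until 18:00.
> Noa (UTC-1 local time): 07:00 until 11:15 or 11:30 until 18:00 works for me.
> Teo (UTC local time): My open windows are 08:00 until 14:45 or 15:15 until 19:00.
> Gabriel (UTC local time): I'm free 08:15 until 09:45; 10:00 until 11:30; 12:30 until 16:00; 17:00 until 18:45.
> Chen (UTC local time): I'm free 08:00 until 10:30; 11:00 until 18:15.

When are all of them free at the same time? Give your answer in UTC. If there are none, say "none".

Jun in UTC: 08:45-11:45, 12:15-14:30, 15:30-18:00.
Noa in UTC: 08:00-12:15, 12:30-19:00 (add 1h to convert from UTC-1).
Teo in UTC: 08:00-14:45, 15:15-19:00.
Gabriel in UTC: 08:15-09:45, 10:00-11:30, 12:30-16:00, 17:00-18:45.
Chen in UTC: 08:00-10:30, 11:00-18:15.
Jun ∩ Noa: 08:45-11:45, 12:30-14:30, 15:30-18:00.
Jun ∩ Noa ∩ Teo: 08:45-11:45, 12:30-14:30, 15:30-18:00.
Jun ∩ Noa ∩ Teo ∩ Gabriel: 08:45-09:45, 10:00-11:30, 12:30-14:30, 15:30-16:00, 17:00-18:00.
Jun ∩ Noa ∩ Teo ∩ Gabriel ∩ Chen: 08:45-09:45, 10:00-10:30, 11:00-11:30, 12:30-14:30, 15:30-16:00, 17:00-18:00.
Those are the intersection windows.

08:45-09:45, 10:00-10:30, 11:00-11:30, 12:30-14:30, 15:30-16:00, 17:00-18:00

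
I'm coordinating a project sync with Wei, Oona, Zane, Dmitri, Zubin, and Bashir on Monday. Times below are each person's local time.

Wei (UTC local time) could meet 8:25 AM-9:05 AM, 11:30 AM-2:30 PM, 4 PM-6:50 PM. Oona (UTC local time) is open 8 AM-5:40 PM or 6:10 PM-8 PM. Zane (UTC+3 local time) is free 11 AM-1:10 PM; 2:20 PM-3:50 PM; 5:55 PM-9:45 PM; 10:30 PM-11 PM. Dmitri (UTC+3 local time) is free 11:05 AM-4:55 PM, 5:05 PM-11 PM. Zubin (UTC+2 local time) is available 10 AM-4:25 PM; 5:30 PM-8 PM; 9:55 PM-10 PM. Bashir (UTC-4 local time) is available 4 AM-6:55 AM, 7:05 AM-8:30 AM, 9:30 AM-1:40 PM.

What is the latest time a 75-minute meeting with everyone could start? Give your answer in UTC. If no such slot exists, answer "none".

Wei in UTC: 08:25-09:05, 11:30-14:30, 16:00-18:50.
Oona in UTC: 08:00-17:40, 18:10-20:00.
Zane in UTC: 08:00-10:10, 11:20-12:50, 14:55-18:45, 19:30-20:00 (subtract 3h to convert from UTC+3).
Dmitri in UTC: 08:05-13:55, 14:05-20:00 (subtract 3h to convert from UTC+3).
Zubin in UTC: 08:00-14:25, 15:30-18:00, 19:55-20:00 (subtract 2h to convert from UTC+2).
Bashir in UTC: 08:00-10:55, 11:05-12:30, 13:30-17:40 (add 4h to convert from UTC-4).
Wei ∩ Oona: 08:25-09:05, 11:30-14:30, 16:00-17:40, 18:10-18:50.
Wei ∩ Oona ∩ Zane: 08:25-09:05, 11:30-12:50, 16:00-17:40, 18:10-18:45.
Wei ∩ Oona ∩ Zane ∩ Dmitri: 08:25-09:05, 11:30-12:50, 16:00-17:40, 18:10-18:45.
Wei ∩ Oona ∩ Zane ∩ Dmitri ∩ Zubin: 08:25-09:05, 11:30-12:50, 16:00-17:40.
Wei ∩ Oona ∩ Zane ∩ Dmitri ∩ Zubin ∩ Bashir: 08:25-09:05, 11:30-12:30, 16:00-17:40.
The last common window of at least 75 minutes is 16:00-17:40; a 75-minute meeting can start as late as 16:25 and still end by 17:40.

16:25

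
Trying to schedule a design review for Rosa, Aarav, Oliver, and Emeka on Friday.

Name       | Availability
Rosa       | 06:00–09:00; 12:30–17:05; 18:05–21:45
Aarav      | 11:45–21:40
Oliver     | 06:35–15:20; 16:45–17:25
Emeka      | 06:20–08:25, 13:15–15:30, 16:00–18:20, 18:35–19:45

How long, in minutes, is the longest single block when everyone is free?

Rosa ∩ Aarav: 12:30-17:05, 18:05-21:40.
Rosa ∩ Aarav ∩ Oliver: 12:30-15:20, 16:45-17:05.
Rosa ∩ Aarav ∩ Oliver ∩ Emeka: 13:15-15:20, 16:45-17:05.
The longest is 13:15-15:20 at 125 minutes.

125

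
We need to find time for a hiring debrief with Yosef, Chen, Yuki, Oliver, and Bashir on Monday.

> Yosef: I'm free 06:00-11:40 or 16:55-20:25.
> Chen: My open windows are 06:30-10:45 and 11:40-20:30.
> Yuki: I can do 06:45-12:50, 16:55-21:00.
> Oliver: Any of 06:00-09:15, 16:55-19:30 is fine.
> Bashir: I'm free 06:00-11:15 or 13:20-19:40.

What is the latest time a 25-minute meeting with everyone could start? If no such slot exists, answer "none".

Yosef ∩ Chen: 06:30-10:45, 16:55-20:25.
Yosef ∩ Chen ∩ Yuki: 06:45-10:45, 16:55-20:25.
Yosef ∩ Chen ∩ Yuki ∩ Oliver: 06:45-09:15, 16:55-19:30.
Yosef ∩ Chen ∩ Yuki ∩ Oliver ∩ Bashir: 06:45-09:15, 16:55-19:30.
So the common availability across everyone is 06:45-09:15, 16:55-19:30.
The last common window of at least 25 minutes is 16:55-19:30; a 25-minute meeting can start as late as 19:05 and still end by 19:30.

19:05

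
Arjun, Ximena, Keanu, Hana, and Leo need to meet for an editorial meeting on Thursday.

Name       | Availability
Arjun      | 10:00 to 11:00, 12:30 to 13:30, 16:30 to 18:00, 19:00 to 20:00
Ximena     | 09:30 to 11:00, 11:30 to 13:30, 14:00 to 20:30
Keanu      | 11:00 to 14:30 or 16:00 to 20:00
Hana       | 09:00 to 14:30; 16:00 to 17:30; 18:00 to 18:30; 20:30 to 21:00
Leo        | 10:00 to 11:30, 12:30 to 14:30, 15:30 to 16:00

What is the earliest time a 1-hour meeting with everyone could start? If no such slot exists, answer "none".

12:30

Arjun ∩ Ximena: 10:00-11:00, 12:30-13:30, 16:30-18:00, 19:00-20:00.
Arjun ∩ Ximena ∩ Keanu: 12:30-13:30, 16:30-18:00, 19:00-20:00.
Arjun ∩ Ximena ∩ Keanu ∩ Hana: 12:30-13:30, 16:30-17:30.
Arjun ∩ Ximena ∩ Keanu ∩ Hana ∩ Leo: 12:30-13:30.
Those are the intersection windows.
The first common window of at least 60 minutes is 12:30-13:30, so the earliest start is 12:30.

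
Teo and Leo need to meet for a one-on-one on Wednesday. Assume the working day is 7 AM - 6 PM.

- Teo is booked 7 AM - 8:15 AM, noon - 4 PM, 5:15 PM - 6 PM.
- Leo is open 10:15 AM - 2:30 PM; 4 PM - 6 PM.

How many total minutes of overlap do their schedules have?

Teo free: 08:15-12:00, 16:00-17:15 (invert busy blocks within the working day).
Leo free: 10:15-14:30, 16:00-18:00.
Teo ∩ Leo: 10:15-12:00, 16:00-17:15.
Summing the common windows: 105 + 75 = 180 minutes.

180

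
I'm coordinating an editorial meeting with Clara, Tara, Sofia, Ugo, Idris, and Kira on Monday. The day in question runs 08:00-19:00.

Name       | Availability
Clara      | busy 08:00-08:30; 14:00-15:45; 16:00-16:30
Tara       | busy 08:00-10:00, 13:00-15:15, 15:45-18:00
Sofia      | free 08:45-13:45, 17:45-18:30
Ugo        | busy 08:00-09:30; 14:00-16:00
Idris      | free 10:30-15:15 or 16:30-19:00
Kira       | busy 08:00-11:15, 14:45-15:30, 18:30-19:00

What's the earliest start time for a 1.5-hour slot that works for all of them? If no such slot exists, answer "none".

11:15

Clara free: 08:30-14:00, 15:45-16:00, 16:30-19:00 (invert busy blocks within the working day).
Tara free: 10:00-13:00, 15:15-15:45, 18:00-19:00 (invert busy blocks within the working day).
Sofia free: 08:45-13:45, 17:45-18:30.
Ugo free: 09:30-14:00, 16:00-19:00 (invert busy blocks within the working day).
Idris free: 10:30-15:15, 16:30-19:00.
Kira free: 11:15-14:45, 15:30-18:30 (invert busy blocks within the working day).
Clara ∩ Tara: 10:00-13:00, 18:00-19:00.
Clara ∩ Tara ∩ Sofia: 10:00-13:00, 18:00-18:30.
Clara ∩ Tara ∩ Sofia ∩ Ugo: 10:00-13:00, 18:00-18:30.
Clara ∩ Tara ∩ Sofia ∩ Ugo ∩ Idris: 10:30-13:00, 18:00-18:30.
Clara ∩ Tara ∩ Sofia ∩ Ugo ∩ Idris ∩ Kira: 11:15-13:00, 18:00-18:30.
So the common availability across everyone is 11:15-13:00, 18:00-18:30.
The first common window of at least 90 minutes is 11:15-13:00, so the earliest start is 11:15.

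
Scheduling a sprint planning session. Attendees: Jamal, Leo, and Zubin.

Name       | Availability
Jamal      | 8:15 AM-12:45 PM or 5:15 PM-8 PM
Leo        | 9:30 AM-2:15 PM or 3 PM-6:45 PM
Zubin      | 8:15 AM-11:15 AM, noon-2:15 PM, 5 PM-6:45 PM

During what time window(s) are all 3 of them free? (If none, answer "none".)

Jamal ∩ Leo: 09:30-12:45, 17:15-18:45.
Jamal ∩ Leo ∩ Zubin: 09:30-11:15, 12:00-12:45, 17:15-18:45.

09:30-11:15, 12:00-12:45, 17:15-18:45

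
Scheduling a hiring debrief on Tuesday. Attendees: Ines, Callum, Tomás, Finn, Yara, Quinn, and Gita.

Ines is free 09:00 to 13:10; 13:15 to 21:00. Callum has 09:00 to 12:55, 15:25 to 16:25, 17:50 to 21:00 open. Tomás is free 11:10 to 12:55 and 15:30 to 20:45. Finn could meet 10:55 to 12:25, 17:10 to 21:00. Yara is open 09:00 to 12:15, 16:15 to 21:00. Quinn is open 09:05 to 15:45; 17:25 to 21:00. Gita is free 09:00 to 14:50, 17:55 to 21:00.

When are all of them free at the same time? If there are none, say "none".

11:10-12:15, 17:55-20:45

Ines ∩ Callum: 09:00-12:55, 15:25-16:25, 17:50-21:00.
Ines ∩ Callum ∩ Tomás: 11:10-12:55, 15:30-16:25, 17:50-20:45.
Ines ∩ Callum ∩ Tomás ∩ Finn: 11:10-12:25, 17:50-20:45.
Ines ∩ Callum ∩ Tomás ∩ Finn ∩ Yara: 11:10-12:15, 17:50-20:45.
Ines ∩ Callum ∩ Tomás ∩ Finn ∩ Yara ∩ Quinn: 11:10-12:15, 17:50-20:45.
Ines ∩ Callum ∩ Tomás ∩ Finn ∩ Yara ∩ Quinn ∩ Gita: 11:10-12:15, 17:55-20:45.
So the common availability across everyone is 11:10-12:15, 17:55-20:45.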